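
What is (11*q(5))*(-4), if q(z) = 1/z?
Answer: -44/5 ≈ -8.8000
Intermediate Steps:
q(z) = 1/z
(11*q(5))*(-4) = (11/5)*(-4) = -44/5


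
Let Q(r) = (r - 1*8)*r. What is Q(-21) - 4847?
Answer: -4238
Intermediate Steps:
Q(r) = r*(-8 + r) (Q(r) = (r - 8)*r = (-8 + r)*r = r*(-8 + r))
Q(-21) - 4847 = -21*(-8 - 21) - 4847 = -21*(-29) - 4847 = 609 - 4847 = -4238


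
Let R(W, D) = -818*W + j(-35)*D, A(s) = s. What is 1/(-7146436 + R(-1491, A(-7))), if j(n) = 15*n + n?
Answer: -1/5922878 ≈ -1.6884e-7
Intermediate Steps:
j(n) = 16*n
R(W, D) = -818*W - 560*D (R(W, D) = -818*W + (16*(-35))*D = -818*W - 560*D)
1/(-7146436 + R(-1491, A(-7))) = 1/(-7146436 + (-818*(-1491) - 560*(-7))) = 1/(-7146436 + (1219638 + 3920)) = 1/(-7146436 + 1223558) = 1/(-5922878) = -1/5922878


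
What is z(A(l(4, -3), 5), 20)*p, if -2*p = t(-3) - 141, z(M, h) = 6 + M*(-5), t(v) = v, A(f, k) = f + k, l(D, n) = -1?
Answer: -1008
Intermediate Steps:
z(M, h) = 6 - 5*M
p = 72 (p = -(-3 - 141)/2 = -½*(-144) = 72)
z(A(l(4, -3), 5), 20)*p = (6 - 5*(-1 + 5))*72 = (6 - 5*4)*72 = (6 - 20)*72 = -14*72 = -1008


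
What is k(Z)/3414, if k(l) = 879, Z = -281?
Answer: 293/1138 ≈ 0.25747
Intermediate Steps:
k(Z)/3414 = 879/3414 = 879*(1/3414) = 293/1138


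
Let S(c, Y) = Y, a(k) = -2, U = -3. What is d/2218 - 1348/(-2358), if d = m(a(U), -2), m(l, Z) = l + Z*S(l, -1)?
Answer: 674/1179 ≈ 0.57167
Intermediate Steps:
m(l, Z) = l - Z (m(l, Z) = l + Z*(-1) = l - Z)
d = 0 (d = -2 - 1*(-2) = -2 + 2 = 0)
d/2218 - 1348/(-2358) = 0/2218 - 1348/(-2358) = 0*(1/2218) - 1348*(-1/2358) = 0 + 674/1179 = 674/1179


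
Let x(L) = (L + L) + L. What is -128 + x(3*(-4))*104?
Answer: -3872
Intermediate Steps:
x(L) = 3*L (x(L) = 2*L + L = 3*L)
-128 + x(3*(-4))*104 = -128 + (3*(3*(-4)))*104 = -128 + (3*(-12))*104 = -128 - 36*104 = -128 - 3744 = -3872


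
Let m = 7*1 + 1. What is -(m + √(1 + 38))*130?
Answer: -1040 - 130*√39 ≈ -1851.8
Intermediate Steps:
m = 8 (m = 7 + 1 = 8)
-(m + √(1 + 38))*130 = -(8 + √(1 + 38))*130 = -(8 + √39)*130 = -(1040 + 130*√39) = -1040 - 130*√39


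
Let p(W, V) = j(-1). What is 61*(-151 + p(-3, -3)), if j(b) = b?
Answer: -9272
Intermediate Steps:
p(W, V) = -1
61*(-151 + p(-3, -3)) = 61*(-151 - 1) = 61*(-152) = -9272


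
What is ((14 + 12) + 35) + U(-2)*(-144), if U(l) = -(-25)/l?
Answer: 1861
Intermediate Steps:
U(l) = 25/l
((14 + 12) + 35) + U(-2)*(-144) = ((14 + 12) + 35) + (25/(-2))*(-144) = (26 + 35) + (25*(-1/2))*(-144) = 61 - 25/2*(-144) = 61 + 1800 = 1861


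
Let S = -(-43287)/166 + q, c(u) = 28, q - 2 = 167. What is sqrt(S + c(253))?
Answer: sqrt(12614174)/166 ≈ 21.395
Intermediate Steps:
q = 169 (q = 2 + 167 = 169)
S = 71341/166 (S = -(-43287)/166 + 169 = -141*(-307/166) + 169 = 43287/166 + 169 = 71341/166 ≈ 429.77)
sqrt(S + c(253)) = sqrt(71341/166 + 28) = sqrt(75989/166) = sqrt(12614174)/166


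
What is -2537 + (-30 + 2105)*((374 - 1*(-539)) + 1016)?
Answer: 4000138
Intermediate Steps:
-2537 + (-30 + 2105)*((374 - 1*(-539)) + 1016) = -2537 + 2075*((374 + 539) + 1016) = -2537 + 2075*(913 + 1016) = -2537 + 2075*1929 = -2537 + 4002675 = 4000138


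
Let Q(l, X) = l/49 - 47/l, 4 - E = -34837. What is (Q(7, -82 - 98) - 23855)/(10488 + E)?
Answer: -167031/317303 ≈ -0.52641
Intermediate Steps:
E = 34841 (E = 4 - 1*(-34837) = 4 + 34837 = 34841)
Q(l, X) = -47/l + l/49 (Q(l, X) = l*(1/49) - 47/l = l/49 - 47/l = -47/l + l/49)
(Q(7, -82 - 98) - 23855)/(10488 + E) = ((-47/7 + (1/49)*7) - 23855)/(10488 + 34841) = ((-47*⅐ + ⅐) - 23855)/45329 = ((-47/7 + ⅐) - 23855)*(1/45329) = (-46/7 - 23855)*(1/45329) = -167031/7*1/45329 = -167031/317303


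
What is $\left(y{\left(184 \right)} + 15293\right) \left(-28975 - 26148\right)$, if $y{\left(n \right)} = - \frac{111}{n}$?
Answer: $- \frac{155105152523}{184} \approx -8.4296 \cdot 10^{8}$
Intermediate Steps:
$\left(y{\left(184 \right)} + 15293\right) \left(-28975 - 26148\right) = \left(- \frac{111}{184} + 15293\right) \left(-28975 - 26148\right) = \left(\left(-111\right) \frac{1}{184} + 15293\right) \left(-55123\right) = \left(- \frac{111}{184} + 15293\right) \left(-55123\right) = \frac{2813801}{184} \left(-55123\right) = - \frac{155105152523}{184}$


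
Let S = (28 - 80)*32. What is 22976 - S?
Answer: 24640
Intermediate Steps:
S = -1664 (S = -52*32 = -1664)
22976 - S = 22976 - 1*(-1664) = 22976 + 1664 = 24640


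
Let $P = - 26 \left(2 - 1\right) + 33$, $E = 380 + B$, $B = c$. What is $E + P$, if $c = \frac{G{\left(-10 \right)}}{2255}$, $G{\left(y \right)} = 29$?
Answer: $\frac{872714}{2255} \approx 387.01$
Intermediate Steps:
$c = \frac{29}{2255} \approx 0.01286$
$B = \frac{29}{2255} \approx 0.01286$
$E = \frac{856929}{2255}$ ($E = 380 + \frac{29}{2255} = \frac{856929}{2255} \approx 380.01$)
$P = 7$ ($P = \left(-26\right) 1 + 33 = -26 + 33 = 7$)
$E + P = \frac{856929}{2255} + 7 = \frac{872714}{2255}$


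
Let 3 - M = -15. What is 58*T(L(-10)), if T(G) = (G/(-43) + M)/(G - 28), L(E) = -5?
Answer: -45182/1419 ≈ -31.841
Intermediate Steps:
M = 18 (M = 3 - 1*(-15) = 3 + 15 = 18)
T(G) = (18 - G/43)/(-28 + G) (T(G) = (G/(-43) + 18)/(G - 28) = (G*(-1/43) + 18)/(-28 + G) = (-G/43 + 18)/(-28 + G) = (18 - G/43)/(-28 + G))
58*T(L(-10)) = 58*((774 - 1*(-5))/(43*(-28 - 5))) = 58*((1/43)*(774 + 5)/(-33)) = 58*((1/43)*(-1/33)*779) = 58*(-779/1419) = -45182/1419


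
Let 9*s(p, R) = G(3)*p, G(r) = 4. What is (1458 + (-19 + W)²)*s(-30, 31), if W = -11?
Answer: -31440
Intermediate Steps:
s(p, R) = 4*p/9 (s(p, R) = (4*p)/9 = 4*p/9)
(1458 + (-19 + W)²)*s(-30, 31) = (1458 + (-19 - 11)²)*((4/9)*(-30)) = (1458 + (-30)²)*(-40/3) = (1458 + 900)*(-40/3) = 2358*(-40/3) = -31440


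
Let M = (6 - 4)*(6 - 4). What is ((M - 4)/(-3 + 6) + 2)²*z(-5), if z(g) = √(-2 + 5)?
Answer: 4*√3 ≈ 6.9282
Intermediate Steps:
M = 4 (M = 2*2 = 4)
z(g) = √3
((M - 4)/(-3 + 6) + 2)²*z(-5) = ((4 - 4)/(-3 + 6) + 2)²*√3 = (0/3 + 2)²*√3 = (0*(⅓) + 2)²*√3 = (0 + 2)²*√3 = 2²*√3 = 4*√3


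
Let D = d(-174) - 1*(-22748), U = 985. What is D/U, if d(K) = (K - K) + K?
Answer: 22574/985 ≈ 22.918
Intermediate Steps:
d(K) = K (d(K) = 0 + K = K)
D = 22574 (D = -174 - 1*(-22748) = -174 + 22748 = 22574)
D/U = 22574/985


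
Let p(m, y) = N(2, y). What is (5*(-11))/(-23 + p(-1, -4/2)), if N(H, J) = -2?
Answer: 11/5 ≈ 2.2000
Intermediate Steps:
p(m, y) = -2
(5*(-11))/(-23 + p(-1, -4/2)) = (5*(-11))/(-23 - 2) = -55/(-25) = -55*(-1/25) = 11/5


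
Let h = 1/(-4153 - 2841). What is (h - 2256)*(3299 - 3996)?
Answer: 10997590105/6994 ≈ 1.5724e+6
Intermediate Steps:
h = -1/6994 (h = 1/(-6994) = -1/6994 ≈ -0.00014298)
(h - 2256)*(3299 - 3996) = (-1/6994 - 2256)*(3299 - 3996) = -15778465/6994*(-697) = 10997590105/6994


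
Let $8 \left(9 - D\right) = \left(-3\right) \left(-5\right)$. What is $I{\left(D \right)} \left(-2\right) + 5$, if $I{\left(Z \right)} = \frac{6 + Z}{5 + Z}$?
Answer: $\frac{275}{97} \approx 2.8351$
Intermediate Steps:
$D = \frac{57}{8}$ ($D = 9 - \frac{\left(-3\right) \left(-5\right)}{8} = 9 - \frac{15}{8} = \frac{57}{8} \approx 7.125$)
$I{\left(Z \right)} = \frac{6 + Z}{5 + Z}$
$I{\left(D \right)} \left(-2\right) + 5 = \frac{6 + \frac{57}{8}}{5 + \frac{57}{8}} \left(-2\right) + 5 = \frac{1}{\frac{97}{8}} \cdot \frac{105}{8} \left(-2\right) + 5 = \frac{8}{97} \cdot \frac{105}{8} \left(-2\right) + 5 = \frac{105}{97} \left(-2\right) + 5 = - \frac{210}{97} + 5 = \frac{275}{97}$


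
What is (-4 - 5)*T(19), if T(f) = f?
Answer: -171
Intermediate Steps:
(-4 - 5)*T(19) = (-4 - 5)*19 = -9*19 = -171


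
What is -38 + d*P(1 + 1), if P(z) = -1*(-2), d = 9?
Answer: -20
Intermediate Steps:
P(z) = 2
-38 + d*P(1 + 1) = -38 + 9*2 = -38 + 18 = -20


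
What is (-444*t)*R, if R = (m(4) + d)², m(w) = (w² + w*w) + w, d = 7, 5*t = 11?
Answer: -9030516/5 ≈ -1.8061e+6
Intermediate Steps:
t = 11/5 (t = (⅕)*11 = 11/5 ≈ 2.2000)
m(w) = w + 2*w² (m(w) = (w² + w²) + w = 2*w² + w = w + 2*w²)
R = 1849 (R = (4*(1 + 2*4) + 7)² = (4*(1 + 8) + 7)² = (4*9 + 7)² = (36 + 7)² = 43² = 1849)
(-444*t)*R = -444*11/5*1849 = -4884/5*1849 = -9030516/5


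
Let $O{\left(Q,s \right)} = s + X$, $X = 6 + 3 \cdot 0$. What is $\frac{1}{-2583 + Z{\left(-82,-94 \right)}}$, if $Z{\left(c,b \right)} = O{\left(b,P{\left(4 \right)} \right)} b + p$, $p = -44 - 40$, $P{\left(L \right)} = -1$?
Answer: $- \frac{1}{3137} \approx -0.00031878$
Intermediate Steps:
$X = 6$ ($X = 6 + 0 = 6$)
$O{\left(Q,s \right)} = 6 + s$ ($O{\left(Q,s \right)} = s + 6 = 6 + s$)
$p = -84$ ($p = -44 - 40 = -84$)
$Z{\left(c,b \right)} = -84 + 5 b$ ($Z{\left(c,b \right)} = \left(6 - 1\right) b - 84 = 5 b - 84 = -84 + 5 b$)
$\frac{1}{-2583 + Z{\left(-82,-94 \right)}} = \frac{1}{-2583 + \left(-84 + 5 \left(-94\right)\right)} = \frac{1}{-2583 - 554} = \frac{1}{-3137} = - \frac{1}{3137}$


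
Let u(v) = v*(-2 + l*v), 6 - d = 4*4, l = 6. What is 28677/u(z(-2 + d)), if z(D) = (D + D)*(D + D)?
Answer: 869/60288 ≈ 0.014414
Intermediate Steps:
d = -10 (d = 6 - 4*4 = 6 - 1*16 = 6 - 16 = -10)
z(D) = 4*D**2 (z(D) = (2*D)*(2*D) = 4*D**2)
u(v) = v*(-2 + 6*v)
28677/u(z(-2 + d)) = 28677/((2*(4*(-2 - 10)**2)*(-1 + 3*(4*(-2 - 10)**2)))) = 28677/((2*(4*(-12)**2)*(-1 + 3*(4*(-12)**2)))) = 28677/((2*(4*144)*(-1 + 3*(4*144)))) = 28677/((2*576*(-1 + 3*576))) = 28677/((2*576*(-1 + 1728))) = 28677/((2*576*1727)) = 28677/1989504 = 28677*(1/1989504) = 869/60288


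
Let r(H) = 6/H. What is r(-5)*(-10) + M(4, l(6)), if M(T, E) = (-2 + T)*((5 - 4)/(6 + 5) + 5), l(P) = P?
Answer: 244/11 ≈ 22.182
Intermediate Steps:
M(T, E) = -112/11 + 56*T/11 (M(T, E) = (-2 + T)*(1/11 + 5) = (-2 + T)*(56/11) = -112/11 + 56*T/11)
r(-5)*(-10) + M(4, l(6)) = (6/(-5))*(-10) + (-112/11 + (56/11)*4) = (6*(-⅕))*(-10) + (-112/11 + 224/11) = -6/5*(-10) + 112/11 = 12 + 112/11 = 244/11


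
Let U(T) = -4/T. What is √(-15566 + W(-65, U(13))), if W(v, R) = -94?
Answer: 6*I*√435 ≈ 125.14*I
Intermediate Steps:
√(-15566 + W(-65, U(13))) = √(-15566 - 94) = √(-15660) = 6*I*√435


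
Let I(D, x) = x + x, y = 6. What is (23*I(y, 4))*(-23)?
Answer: -4232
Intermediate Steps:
I(D, x) = 2*x
(23*I(y, 4))*(-23) = (23*(2*4))*(-23) = (23*8)*(-23) = 184*(-23) = -4232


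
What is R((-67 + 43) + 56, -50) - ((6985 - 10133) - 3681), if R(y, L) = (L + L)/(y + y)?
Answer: 109239/16 ≈ 6827.4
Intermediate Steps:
R(y, L) = L/y (R(y, L) = (2*L)/((2*y)) = (2*L)*(1/(2*y)) = L/y)
R((-67 + 43) + 56, -50) - ((6985 - 10133) - 3681) = -50/((-67 + 43) + 56) - ((6985 - 10133) - 3681) = -50/(-24 + 56) - (-3148 - 3681) = -50/32 - 1*(-6829) = -50*1/32 + 6829 = -25/16 + 6829 = 109239/16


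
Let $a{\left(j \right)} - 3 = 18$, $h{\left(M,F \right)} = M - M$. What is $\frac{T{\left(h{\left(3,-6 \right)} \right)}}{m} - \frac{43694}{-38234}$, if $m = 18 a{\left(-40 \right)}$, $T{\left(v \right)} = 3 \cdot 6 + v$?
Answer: $\frac{68272}{57351} \approx 1.1904$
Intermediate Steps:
$h{\left(M,F \right)} = 0$
$T{\left(v \right)} = 18 + v$
$a{\left(j \right)} = 21$ ($a{\left(j \right)} = 3 + 18 = 21$)
$m = 378$ ($m = 18 \cdot 21 = 378$)
$\frac{T{\left(h{\left(3,-6 \right)} \right)}}{m} - \frac{43694}{-38234} = \frac{18 + 0}{378} - \frac{43694}{-38234} = 18 \cdot \frac{1}{378} - - \frac{3121}{2731} = \frac{1}{21} + \frac{3121}{2731} = \frac{68272}{57351}$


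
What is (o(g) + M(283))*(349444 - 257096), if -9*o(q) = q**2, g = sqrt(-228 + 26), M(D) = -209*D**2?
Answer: -13911968272036/9 ≈ -1.5458e+12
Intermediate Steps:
g = I*sqrt(202) (g = sqrt(-202) = I*sqrt(202) ≈ 14.213*I)
o(q) = -q**2/9
(o(g) + M(283))*(349444 - 257096) = (-(I*sqrt(202))**2/9 - 209*283**2)*(349444 - 257096) = (-1/9*(-202) - 209*80089)*92348 = (202/9 - 16738601)*92348 = -150647207/9*92348 = -13911968272036/9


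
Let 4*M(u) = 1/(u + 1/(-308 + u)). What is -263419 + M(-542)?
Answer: -242714793863/921402 ≈ -2.6342e+5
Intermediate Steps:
M(u) = 1/(4*(u + 1/(-308 + u)))
-263419 + M(-542) = -263419 + (-308 - 542)/(4*(1 + (-542)**2 - 308*(-542))) = -263419 + (1/4)*(-850)/(1 + 293764 + 166936) = -263419 + (1/4)*(-850)/460701 = -263419 + (1/4)*(1/460701)*(-850) = -263419 - 425/921402 = -242714793863/921402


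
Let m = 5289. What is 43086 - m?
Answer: 37797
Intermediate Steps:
43086 - m = 43086 - 1*5289 = 43086 - 5289 = 37797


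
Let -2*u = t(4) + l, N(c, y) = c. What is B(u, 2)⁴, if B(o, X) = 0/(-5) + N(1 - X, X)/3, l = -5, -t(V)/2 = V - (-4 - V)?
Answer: 1/81 ≈ 0.012346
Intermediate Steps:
t(V) = -8 - 4*V (t(V) = -2*(V - (-4 - V)) = -2*(V + (4 + V)) = -2*(4 + 2*V) = -8 - 4*V)
u = 29/2 (u = -((-8 - 4*4) - 5)/2 = -((-8 - 16) - 5)/2 = -(-24 - 5)/2 = -½*(-29) = 29/2 ≈ 14.500)
B(o, X) = ⅓ - X/3 (B(o, X) = 0/(-5) + (1 - X)/3 = 0*(-⅕) + (1 - X)*(⅓) = 0 + (⅓ - X/3) = ⅓ - X/3)
B(u, 2)⁴ = (⅓ - ⅓*2)⁴ = (⅓ - ⅔)⁴ = (-⅓)⁴ = 1/81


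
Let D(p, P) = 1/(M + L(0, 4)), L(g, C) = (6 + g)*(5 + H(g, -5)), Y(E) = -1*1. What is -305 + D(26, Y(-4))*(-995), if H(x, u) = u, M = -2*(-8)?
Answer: -5875/16 ≈ -367.19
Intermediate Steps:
M = 16
Y(E) = -1
L(g, C) = 0 (L(g, C) = (6 + g)*(5 - 5) = (6 + g)*0 = 0)
D(p, P) = 1/16 (D(p, P) = 1/(16 + 0) = 1/16)
-305 + D(26, Y(-4))*(-995) = -305 + (1/16)*(-995) = -305 - 995/16 = -5875/16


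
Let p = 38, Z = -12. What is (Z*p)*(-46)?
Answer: 20976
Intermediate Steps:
(Z*p)*(-46) = -12*38*(-46) = -456*(-46) = 20976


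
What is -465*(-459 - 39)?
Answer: 231570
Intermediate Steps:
-465*(-459 - 39) = -465*(-498) = 231570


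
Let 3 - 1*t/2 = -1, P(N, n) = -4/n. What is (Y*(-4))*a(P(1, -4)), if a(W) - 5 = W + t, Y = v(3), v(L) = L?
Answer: -168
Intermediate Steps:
t = 8 (t = 6 - 2*(-1) = 6 + 2 = 8)
Y = 3
a(W) = 13 + W (a(W) = 5 + (W + 8) = 5 + (8 + W) = 13 + W)
(Y*(-4))*a(P(1, -4)) = (3*(-4))*(13 - 4/(-4)) = -12*(13 - 4*(-¼)) = -12*(13 + 1) = -12*14 = -168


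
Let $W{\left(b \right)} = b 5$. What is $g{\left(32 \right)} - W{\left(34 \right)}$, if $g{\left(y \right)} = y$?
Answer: $-138$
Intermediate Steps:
$W{\left(b \right)} = 5 b$
$g{\left(32 \right)} - W{\left(34 \right)} = 32 - 5 \cdot 34 = 32 - 170 = -138$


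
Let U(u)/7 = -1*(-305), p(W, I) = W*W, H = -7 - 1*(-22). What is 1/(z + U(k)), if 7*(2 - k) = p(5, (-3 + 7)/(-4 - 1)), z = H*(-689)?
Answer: -1/8200 ≈ -0.00012195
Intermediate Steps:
H = 15 (H = -7 + 22 = 15)
z = -10335 (z = 15*(-689) = -10335)
p(W, I) = W²
k = -11/7 (k = 2 - ⅐*5² = 2 - ⅐*25 = 2 - 25/7 = -11/7 ≈ -1.5714)
U(u) = 2135 (U(u) = 7*(-1*(-305)) = 7*305 = 2135)
1/(z + U(k)) = 1/(-10335 + 2135) = 1/(-8200) = -1/8200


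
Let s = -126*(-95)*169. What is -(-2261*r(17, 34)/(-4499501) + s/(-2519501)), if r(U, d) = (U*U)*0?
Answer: 2022930/2519501 ≈ 0.80291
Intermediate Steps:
r(U, d) = 0 (r(U, d) = U**2*0 = 0)
s = 2022930 (s = 11970*169 = 2022930)
-(-2261*r(17, 34)/(-4499501) + s/(-2519501)) = -(-2261*0/(-4499501) + 2022930/(-2519501)) = -(0*(-1/4499501) + 2022930*(-1/2519501)) = -(0 - 2022930/2519501) = -1*(-2022930/2519501) = 2022930/2519501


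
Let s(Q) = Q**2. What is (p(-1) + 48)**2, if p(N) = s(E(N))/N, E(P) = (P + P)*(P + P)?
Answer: 1024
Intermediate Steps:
E(P) = 4*P**2 (E(P) = (2*P)*(2*P) = 4*P**2)
p(N) = 16*N**3 (p(N) = (4*N**2)**2/N = (16*N**4)/N = 16*N**3)
(p(-1) + 48)**2 = (16*(-1)**3 + 48)**2 = (16*(-1) + 48)**2 = (-16 + 48)**2 = 32**2 = 1024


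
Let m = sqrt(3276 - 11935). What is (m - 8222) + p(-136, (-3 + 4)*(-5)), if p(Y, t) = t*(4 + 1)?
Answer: -8247 + I*sqrt(8659) ≈ -8247.0 + 93.054*I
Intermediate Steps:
p(Y, t) = 5*t (p(Y, t) = t*5 = 5*t)
m = I*sqrt(8659) (m = sqrt(-8659) = I*sqrt(8659) ≈ 93.054*I)
(m - 8222) + p(-136, (-3 + 4)*(-5)) = (I*sqrt(8659) - 8222) + 5*((-3 + 4)*(-5)) = (-8222 + I*sqrt(8659)) + 5*(1*(-5)) = (-8222 + I*sqrt(8659)) + 5*(-5) = (-8222 + I*sqrt(8659)) - 25 = -8247 + I*sqrt(8659)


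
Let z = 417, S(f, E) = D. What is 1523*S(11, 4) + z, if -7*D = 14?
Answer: -2629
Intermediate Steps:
D = -2 (D = -1/7*14 = -2)
S(f, E) = -2
1523*S(11, 4) + z = 1523*(-2) + 417 = -3046 + 417 = -2629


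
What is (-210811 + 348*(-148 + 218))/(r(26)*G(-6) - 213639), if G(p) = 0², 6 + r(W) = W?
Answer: 186451/213639 ≈ 0.87274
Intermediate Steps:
r(W) = -6 + W
G(p) = 0
(-210811 + 348*(-148 + 218))/(r(26)*G(-6) - 213639) = (-210811 + 348*(-148 + 218))/((-6 + 26)*0 - 213639) = (-210811 + 348*70)/(20*0 - 213639) = (-210811 + 24360)/(0 - 213639) = -186451/(-213639) = -186451*(-1/213639) = 186451/213639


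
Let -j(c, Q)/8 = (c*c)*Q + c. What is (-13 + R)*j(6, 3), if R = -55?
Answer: 62016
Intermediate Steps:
j(c, Q) = -8*c - 8*Q*c² (j(c, Q) = -8*((c*c)*Q + c) = -8*(c²*Q + c) = -8*(Q*c² + c) = -8*(c + Q*c²) = -8*c - 8*Q*c²)
(-13 + R)*j(6, 3) = (-13 - 55)*(-8*6*(1 + 3*6)) = -(-544)*6*(1 + 18) = -(-544)*6*19 = -68*(-912) = 62016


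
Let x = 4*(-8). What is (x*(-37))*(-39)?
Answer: -46176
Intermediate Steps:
x = -32
(x*(-37))*(-39) = -32*(-37)*(-39) = 1184*(-39) = -46176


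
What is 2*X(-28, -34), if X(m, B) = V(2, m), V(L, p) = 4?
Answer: 8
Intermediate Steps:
X(m, B) = 4
2*X(-28, -34) = 2*4 = 8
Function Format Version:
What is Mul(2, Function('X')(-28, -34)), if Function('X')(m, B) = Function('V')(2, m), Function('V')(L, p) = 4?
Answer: 8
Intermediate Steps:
Function('X')(m, B) = 4
Mul(2, Function('X')(-28, -34)) = Mul(2, 4) = 8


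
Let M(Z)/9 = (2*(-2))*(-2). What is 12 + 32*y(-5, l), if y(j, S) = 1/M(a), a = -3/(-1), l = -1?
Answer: 112/9 ≈ 12.444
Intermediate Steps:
a = 3 (a = -3*(-1) = 3)
M(Z) = 72 (M(Z) = 9*((2*(-2))*(-2)) = 9*(-4*(-2)) = 9*8 = 72)
y(j, S) = 1/72
12 + 32*y(-5, l) = 12 + 32*(1/72) = 12 + 4/9 = 112/9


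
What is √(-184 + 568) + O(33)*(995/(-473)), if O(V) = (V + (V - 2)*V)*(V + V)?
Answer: -6304320/43 + 8*√6 ≈ -1.4659e+5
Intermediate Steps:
O(V) = 2*V*(V + V*(-2 + V)) (O(V) = (V + (-2 + V)*V)*(2*V) = (V + V*(-2 + V))*(2*V) = 2*V*(V + V*(-2 + V)))
√(-184 + 568) + O(33)*(995/(-473)) = √(-184 + 568) + (2*33²*(-1 + 33))*(995/(-473)) = √384 + (2*1089*32)*(995*(-1/473)) = 8*√6 + 69696*(-995/473) = 8*√6 - 6304320/43 = -6304320/43 + 8*√6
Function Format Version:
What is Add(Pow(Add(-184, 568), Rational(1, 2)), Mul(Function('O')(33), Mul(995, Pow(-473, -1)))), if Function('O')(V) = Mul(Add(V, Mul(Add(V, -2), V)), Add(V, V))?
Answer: Add(Rational(-6304320, 43), Mul(8, Pow(6, Rational(1, 2)))) ≈ -1.4659e+5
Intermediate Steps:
Function('O')(V) = Mul(2, V, Add(V, Mul(V, Add(-2, V)))) (Function('O')(V) = Mul(Add(V, Mul(Add(-2, V), V)), Mul(2, V)) = Mul(Add(V, Mul(V, Add(-2, V))), Mul(2, V)) = Mul(2, V, Add(V, Mul(V, Add(-2, V)))))
Add(Pow(Add(-184, 568), Rational(1, 2)), Mul(Function('O')(33), Mul(995, Pow(-473, -1)))) = Add(Pow(Add(-184, 568), Rational(1, 2)), Mul(Mul(2, Pow(33, 2), Add(-1, 33)), Mul(995, Pow(-473, -1)))) = Add(Pow(384, Rational(1, 2)), Mul(Mul(2, 1089, 32), Mul(995, Rational(-1, 473)))) = Add(Mul(8, Pow(6, Rational(1, 2))), Mul(69696, Rational(-995, 473))) = Add(Mul(8, Pow(6, Rational(1, 2))), Rational(-6304320, 43)) = Add(Rational(-6304320, 43), Mul(8, Pow(6, Rational(1, 2))))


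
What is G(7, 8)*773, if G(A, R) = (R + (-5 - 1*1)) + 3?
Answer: 3865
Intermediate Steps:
G(A, R) = -3 + R (G(A, R) = (R + (-5 - 1)) + 3 = (R - 6) + 3 = (-6 + R) + 3 = -3 + R)
G(7, 8)*773 = (-3 + 8)*773 = 5*773 = 3865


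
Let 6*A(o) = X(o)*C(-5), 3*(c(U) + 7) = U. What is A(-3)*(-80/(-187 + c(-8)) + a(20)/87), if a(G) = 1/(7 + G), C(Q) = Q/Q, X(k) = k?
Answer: -56435/277182 ≈ -0.20360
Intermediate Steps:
C(Q) = 1
c(U) = -7 + U/3
A(o) = o/6 (A(o) = (o*1)/6 = o/6)
A(-3)*(-80/(-187 + c(-8)) + a(20)/87) = ((⅙)*(-3))*(-80/(-187 + (-7 + (⅓)*(-8))) + 1/((7 + 20)*87)) = -(-80/(-187 + (-7 - 8/3)) + (1/87)/27)/2 = -(-80/(-187 - 29/3) + (1/27)*(1/87))/2 = -(-80/(-590/3) + 1/2349)/2 = -(-80*(-3/590) + 1/2349)/2 = -(24/59 + 1/2349)/2 = -½*56435/138591 = -56435/277182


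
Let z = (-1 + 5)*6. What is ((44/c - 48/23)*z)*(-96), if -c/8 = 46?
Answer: 116928/23 ≈ 5083.8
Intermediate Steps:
c = -368 (c = -8*46 = -368)
z = 24 (z = 4*6 = 24)
((44/c - 48/23)*z)*(-96) = ((44/(-368) - 48/23)*24)*(-96) = ((44*(-1/368) - 48*1/23)*24)*(-96) = ((-11/92 - 48/23)*24)*(-96) = -203/92*24*(-96) = -1218/23*(-96) = 116928/23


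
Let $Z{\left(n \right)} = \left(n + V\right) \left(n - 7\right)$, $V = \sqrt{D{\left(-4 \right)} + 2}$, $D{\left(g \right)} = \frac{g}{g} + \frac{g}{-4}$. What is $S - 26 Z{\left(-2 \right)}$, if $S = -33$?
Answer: $-33$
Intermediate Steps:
$D{\left(g \right)} = 1 - \frac{g}{4}$ ($D{\left(g \right)} = 1 + g \left(- \frac{1}{4}\right) = 1 - \frac{g}{4}$)
$V = 2$ ($V = \sqrt{\left(1 - -1\right) + 2} = \sqrt{\left(1 + 1\right) + 2} = \sqrt{2 + 2} = \sqrt{4} = 2$)
$Z{\left(n \right)} = \left(-7 + n\right) \left(2 + n\right)$ ($Z{\left(n \right)} = \left(n + 2\right) \left(n - 7\right) = \left(2 + n\right) \left(-7 + n\right) = \left(-7 + n\right) \left(2 + n\right)$)
$S - 26 Z{\left(-2 \right)} = -33 - 26 \left(-14 + \left(-2\right)^{2} - -10\right) = -33 - 26 \left(-14 + 4 + 10\right) = -33 - 0 = -33 + 0 = -33$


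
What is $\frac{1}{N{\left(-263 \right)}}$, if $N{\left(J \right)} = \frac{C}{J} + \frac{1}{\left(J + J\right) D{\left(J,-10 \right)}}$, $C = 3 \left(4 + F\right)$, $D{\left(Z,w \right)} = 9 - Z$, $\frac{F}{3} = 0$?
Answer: $- \frac{143072}{6529} \approx -21.913$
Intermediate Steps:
$F = 0$ ($F = 3 \cdot 0 = 0$)
$C = 12$ ($C = 3 \left(4 + 0\right) = 3 \cdot 4 = 12$)
$N{\left(J \right)} = \frac{12}{J} + \frac{1}{2 J \left(9 - J\right)}$ ($N{\left(J \right)} = \frac{12}{J} + \frac{1}{\left(J + J\right) \left(9 - J\right)} = \frac{12}{J} + \frac{1}{2 J \left(9 - J\right)}$)
$\frac{1}{N{\left(-263 \right)}} = \frac{1}{\frac{1}{2} \frac{1}{-263} \frac{1}{-9 - 263} \left(-217 + 24 \left(-263\right)\right)} = \frac{1}{\frac{1}{2} \left(- \frac{1}{263}\right) \frac{1}{-272} \left(-217 - 6312\right)} = \frac{1}{\frac{1}{2} \left(- \frac{1}{263}\right) \left(- \frac{1}{272}\right) \left(-6529\right)} = \frac{1}{- \frac{6529}{143072}} = - \frac{143072}{6529}$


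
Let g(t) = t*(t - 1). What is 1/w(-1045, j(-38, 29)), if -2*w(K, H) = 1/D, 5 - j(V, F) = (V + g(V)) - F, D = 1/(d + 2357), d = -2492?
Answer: 2/135 ≈ 0.014815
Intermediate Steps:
g(t) = t*(-1 + t)
D = -1/135 (D = 1/(-2492 + 2357) = 1/(-135) = -1/135 ≈ -0.0074074)
j(V, F) = 5 + F - V - V*(-1 + V) (j(V, F) = 5 - ((V + V*(-1 + V)) - F) = 5 - (V - F + V*(-1 + V)) = 5 + (F - V - V*(-1 + V)) = 5 + F - V - V*(-1 + V))
w(K, H) = 135/2 (w(K, H) = -1/(2*(-1/135)) = -½*(-135) = 135/2)
1/w(-1045, j(-38, 29)) = 1/(135/2) = 2/135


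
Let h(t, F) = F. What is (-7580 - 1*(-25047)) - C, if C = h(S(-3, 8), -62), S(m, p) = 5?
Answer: 17529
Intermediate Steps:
C = -62
(-7580 - 1*(-25047)) - C = (-7580 - 1*(-25047)) - 1*(-62) = (-7580 + 25047) + 62 = 17467 + 62 = 17529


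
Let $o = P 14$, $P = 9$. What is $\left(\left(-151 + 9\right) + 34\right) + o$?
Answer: $18$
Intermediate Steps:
$o = 126$ ($o = 9 \cdot 14 = 126$)
$\left(\left(-151 + 9\right) + 34\right) + o = \left(\left(-151 + 9\right) + 34\right) + 126 = \left(-142 + 34\right) + 126 = -108 + 126 = 18$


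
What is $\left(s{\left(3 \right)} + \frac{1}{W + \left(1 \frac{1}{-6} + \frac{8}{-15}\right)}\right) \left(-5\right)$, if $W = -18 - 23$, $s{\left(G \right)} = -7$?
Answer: $\frac{14645}{417} \approx 35.12$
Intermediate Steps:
$W = -41$ ($W = -18 - 23 = -41$)
$\left(s{\left(3 \right)} + \frac{1}{W + \left(1 \frac{1}{-6} + \frac{8}{-15}\right)}\right) \left(-5\right) = \left(-7 + \frac{1}{-41 + \left(1 \frac{1}{-6} + \frac{8}{-15}\right)}\right) \left(-5\right) = \left(-7 + \frac{1}{-41 + \left(1 \left(- \frac{1}{6}\right) + 8 \left(- \frac{1}{15}\right)\right)}\right) \left(-5\right) = \left(-7 + \frac{1}{-41 - \frac{7}{10}}\right) \left(-5\right) = \left(-7 + \frac{1}{- \frac{417}{10}}\right) \left(-5\right) = \left(-7 - \frac{10}{417}\right) \left(-5\right) = \left(- \frac{2929}{417}\right) \left(-5\right) = \frac{14645}{417}$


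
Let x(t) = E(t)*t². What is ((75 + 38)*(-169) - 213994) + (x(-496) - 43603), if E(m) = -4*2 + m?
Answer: -124268758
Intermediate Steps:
E(m) = -8 + m
x(t) = t²*(-8 + t) (x(t) = (-8 + t)*t² = t²*(-8 + t))
((75 + 38)*(-169) - 213994) + (x(-496) - 43603) = ((75 + 38)*(-169) - 213994) + ((-496)²*(-8 - 496) - 43603) = (113*(-169) - 213994) + (246016*(-504) - 43603) = (-19097 - 213994) + (-123992064 - 43603) = -233091 - 124035667 = -124268758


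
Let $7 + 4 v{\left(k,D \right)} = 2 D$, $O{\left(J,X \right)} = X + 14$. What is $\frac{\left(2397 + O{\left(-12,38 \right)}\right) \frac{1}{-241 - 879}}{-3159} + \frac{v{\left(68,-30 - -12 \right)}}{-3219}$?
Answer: $\frac{15305897}{3796359840} \approx 0.0040317$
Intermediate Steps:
$O{\left(J,X \right)} = 14 + X$
$v{\left(k,D \right)} = - \frac{7}{4} + \frac{D}{2}$ ($v{\left(k,D \right)} = - \frac{7}{4} + \frac{2 D}{4} = - \frac{7}{4} + \frac{D}{2}$)
$\frac{\left(2397 + O{\left(-12,38 \right)}\right) \frac{1}{-241 - 879}}{-3159} + \frac{v{\left(68,-30 - -12 \right)}}{-3219} = \frac{\left(2397 + \left(14 + 38\right)\right) \frac{1}{-241 - 879}}{-3159} + \frac{- \frac{7}{4} + \frac{-30 - -12}{2}}{-3219} = \frac{2397 + 52}{-1120} \left(- \frac{1}{3159}\right) + \left(- \frac{7}{4} + \frac{-30 + 12}{2}\right) \left(- \frac{1}{3219}\right) = 2449 \left(- \frac{1}{1120}\right) \left(- \frac{1}{3159}\right) + \left(- \frac{7}{4} + \frac{1}{2} \left(-18\right)\right) \left(- \frac{1}{3219}\right) = \left(- \frac{2449}{1120}\right) \left(- \frac{1}{3159}\right) + \left(- \frac{7}{4} - 9\right) \left(- \frac{1}{3219}\right) = \frac{2449}{3538080} - - \frac{43}{12876} = \frac{2449}{3538080} + \frac{43}{12876} = \frac{15305897}{3796359840}$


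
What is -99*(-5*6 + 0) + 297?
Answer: 3267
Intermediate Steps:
-99*(-5*6 + 0) + 297 = -99*(-30 + 0) + 297 = -99*(-30) + 297 = 2970 + 297 = 3267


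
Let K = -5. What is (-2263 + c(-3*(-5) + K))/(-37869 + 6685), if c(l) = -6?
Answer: 2269/31184 ≈ 0.072762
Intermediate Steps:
(-2263 + c(-3*(-5) + K))/(-37869 + 6685) = (-2263 - 6)/(-37869 + 6685) = -2269/(-31184) = -2269*(-1/31184) = 2269/31184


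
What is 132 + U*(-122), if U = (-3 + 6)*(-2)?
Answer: 864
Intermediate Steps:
U = -6 (U = 3*(-2) = -6)
132 + U*(-122) = 132 - 6*(-122) = 132 + 732 = 864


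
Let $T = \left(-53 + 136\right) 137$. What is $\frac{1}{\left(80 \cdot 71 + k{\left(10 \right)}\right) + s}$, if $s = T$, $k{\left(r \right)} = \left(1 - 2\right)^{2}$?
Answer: $\frac{1}{17052} \approx 5.8644 \cdot 10^{-5}$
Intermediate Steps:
$k{\left(r \right)} = 1$ ($k{\left(r \right)} = \left(-1\right)^{2} = 1$)
$T = 11371$ ($T = 83 \cdot 137 = 11371$)
$s = 11371$
$\frac{1}{\left(80 \cdot 71 + k{\left(10 \right)}\right) + s} = \frac{1}{\left(80 \cdot 71 + 1\right) + 11371} = \frac{1}{\left(5680 + 1\right) + 11371} = \frac{1}{5681 + 11371} = \frac{1}{17052}$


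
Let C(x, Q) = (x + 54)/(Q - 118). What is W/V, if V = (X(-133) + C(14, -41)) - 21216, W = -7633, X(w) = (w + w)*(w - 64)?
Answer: -1213647/4958506 ≈ -0.24476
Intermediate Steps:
X(w) = 2*w*(-64 + w) (X(w) = (2*w)*(-64 + w) = 2*w*(-64 + w))
C(x, Q) = (54 + x)/(-118 + Q)
V = 4958506/159 (V = (2*(-133)*(-64 - 133) + (54 + 14)/(-118 - 41)) - 21216 = (2*(-133)*(-197) + 68/(-159)) - 21216 = (52402 - 1/159*68) - 21216 = (52402 - 68/159) - 21216 = 8331850/159 - 21216 = 4958506/159 ≈ 31186.)
W/V = -7633/4958506/159 = -7633*159/4958506 = -1213647/4958506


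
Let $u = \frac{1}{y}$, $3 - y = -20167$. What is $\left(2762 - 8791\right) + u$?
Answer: $- \frac{121604929}{20170} \approx -6029.0$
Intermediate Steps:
$y = 20170$ ($y = 3 - -20167 = 3 + 20167 = 20170$)
$u = \frac{1}{20170} \approx 4.9579 \cdot 10^{-5}$
$\left(2762 - 8791\right) + u = \left(2762 - 8791\right) + \frac{1}{20170} = -6029 + \frac{1}{20170} = - \frac{121604929}{20170}$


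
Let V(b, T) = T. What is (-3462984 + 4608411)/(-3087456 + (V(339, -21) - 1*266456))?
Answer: -1145427/3353933 ≈ -0.34152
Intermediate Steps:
(-3462984 + 4608411)/(-3087456 + (V(339, -21) - 1*266456)) = (-3462984 + 4608411)/(-3087456 + (-21 - 1*266456)) = 1145427/(-3087456 + (-21 - 266456)) = 1145427/(-3087456 - 266477) = 1145427/(-3353933) = 1145427*(-1/3353933) = -1145427/3353933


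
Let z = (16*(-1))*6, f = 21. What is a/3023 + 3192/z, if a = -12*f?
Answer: -403067/12092 ≈ -33.333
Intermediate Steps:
a = -252 (a = -12*21 = -252)
z = -96 (z = -16*6 = -96)
a/3023 + 3192/z = -252/3023 + 3192/(-96) = -252*1/3023 + 3192*(-1/96) = -252/3023 - 133/4 = -403067/12092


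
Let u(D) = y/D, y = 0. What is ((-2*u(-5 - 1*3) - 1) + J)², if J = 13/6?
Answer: 49/36 ≈ 1.3611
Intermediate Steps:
J = 13/6 (J = 13*(⅙) = 13/6 ≈ 2.1667)
u(D) = 0 (u(D) = 0/D = 0)
((-2*u(-5 - 1*3) - 1) + J)² = ((-2*0 - 1) + 13/6)² = ((0 - 1) + 13/6)² = (-1 + 13/6)² = (7/6)² = 49/36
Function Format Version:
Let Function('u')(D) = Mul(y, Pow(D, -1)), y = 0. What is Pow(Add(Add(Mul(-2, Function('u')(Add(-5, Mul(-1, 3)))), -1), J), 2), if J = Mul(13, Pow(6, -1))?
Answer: Rational(49, 36) ≈ 1.3611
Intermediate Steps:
J = Rational(13, 6) (J = Mul(13, Rational(1, 6)) = Rational(13, 6) ≈ 2.1667)
Function('u')(D) = 0 (Function('u')(D) = Mul(0, Pow(D, -1)) = 0)
Pow(Add(Add(Mul(-2, Function('u')(Add(-5, Mul(-1, 3)))), -1), J), 2) = Pow(Add(Add(Mul(-2, 0), -1), Rational(13, 6)), 2) = Pow(Add(Add(0, -1), Rational(13, 6)), 2) = Pow(Add(-1, Rational(13, 6)), 2) = Pow(Rational(7, 6), 2) = Rational(49, 36)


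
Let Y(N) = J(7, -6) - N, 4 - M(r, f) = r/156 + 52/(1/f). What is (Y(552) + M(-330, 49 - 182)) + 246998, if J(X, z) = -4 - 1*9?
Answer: 6587233/26 ≈ 2.5336e+5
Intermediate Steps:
J(X, z) = -13 (J(X, z) = -4 - 9 = -13)
M(r, f) = 4 - 52*f - r/156 (M(r, f) = 4 - (r/156 + 52/(1/f)) = 4 - (r*(1/156) + 52*f) = 4 - (r/156 + 52*f) = 4 - (52*f + r/156) = 4 + (-52*f - r/156) = 4 - 52*f - r/156)
Y(N) = -13 - N
(Y(552) + M(-330, 49 - 182)) + 246998 = ((-13 - 1*552) + (4 - 52*(49 - 182) - 1/156*(-330))) + 246998 = ((-13 - 552) + (4 - 52*(-133) + 55/26)) + 246998 = (-565 + (4 + 6916 + 55/26)) + 246998 = (-565 + 179975/26) + 246998 = 165285/26 + 246998 = 6587233/26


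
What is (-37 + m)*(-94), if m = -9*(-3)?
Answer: 940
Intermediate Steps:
m = 27
(-37 + m)*(-94) = (-37 + 27)*(-94) = -10*(-94) = 940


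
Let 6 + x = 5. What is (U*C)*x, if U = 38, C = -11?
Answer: 418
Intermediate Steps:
x = -1 (x = -6 + 5 = -1)
(U*C)*x = (38*(-11))*(-1) = -418*(-1) = 418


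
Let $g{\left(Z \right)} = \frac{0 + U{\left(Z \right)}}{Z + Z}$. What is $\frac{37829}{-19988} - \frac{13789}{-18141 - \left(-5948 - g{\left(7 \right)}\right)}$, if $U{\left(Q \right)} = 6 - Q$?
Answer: $- \frac{136785281}{179579556} \approx -0.7617$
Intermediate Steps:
$g{\left(Z \right)} = \frac{6 - Z}{2 Z}$ ($g{\left(Z \right)} = \frac{0 - \left(-6 + Z\right)}{Z + Z} = \frac{6 - Z}{2 Z}$)
$\frac{37829}{-19988} - \frac{13789}{-18141 - \left(-5948 - g{\left(7 \right)}\right)} = \frac{37829}{-19988} - \frac{13789}{-18141 + \left(\left(-79\right) \left(-75\right) + \left(\frac{6 - 7}{2 \cdot 7} - -23\right)\right)} = 37829 \left(- \frac{1}{19988}\right) - \frac{13789}{-18141 + \left(5925 + \left(\frac{1}{2} \cdot \frac{1}{7} \left(6 - 7\right) + 23\right)\right)} = - \frac{1991}{1052} - \frac{13789}{-18141 + \left(5925 + \left(\frac{1}{2} \cdot \frac{1}{7} \left(-1\right) + 23\right)\right)} = - \frac{1991}{1052} - \frac{13789}{-18141 + \left(5925 + \left(- \frac{1}{14} + 23\right)\right)} = - \frac{1991}{1052} - \frac{13789}{-18141 + \left(5925 + \frac{321}{14}\right)} = - \frac{1991}{1052} - \frac{13789}{-18141 + \frac{83271}{14}} = - \frac{1991}{1052} - \frac{13789}{- \frac{170703}{14}} = - \frac{1991}{1052} - - \frac{193046}{170703} = - \frac{1991}{1052} + \frac{193046}{170703} = - \frac{136785281}{179579556}$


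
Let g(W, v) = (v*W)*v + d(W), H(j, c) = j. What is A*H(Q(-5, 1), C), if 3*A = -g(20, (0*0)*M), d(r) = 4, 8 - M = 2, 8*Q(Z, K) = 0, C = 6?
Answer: 0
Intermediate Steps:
Q(Z, K) = 0 (Q(Z, K) = (1/8)*0 = 0)
M = 6 (M = 8 - 1*2 = 8 - 2 = 6)
g(W, v) = 4 + W*v**2 (g(W, v) = (v*W)*v + 4 = (W*v)*v + 4 = W*v**2 + 4 = 4 + W*v**2)
A = -4/3 (A = (-(4 + 20*((0*0)*6)**2))/3 = (-(4 + 20*(0*6)**2))/3 = (-(4 + 20*0**2))/3 = (-(4 + 20*0))/3 = (-(4 + 0))/3 = (-1*4)/3 = (1/3)*(-4) = -4/3 ≈ -1.3333)
A*H(Q(-5, 1), C) = -4/3*0 = 0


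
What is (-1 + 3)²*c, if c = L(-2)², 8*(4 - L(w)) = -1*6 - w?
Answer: 81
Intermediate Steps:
L(w) = 19/4 + w/8 (L(w) = 4 - (-1*6 - w)/8 = 4 - (-6 - w)/8 = 4 + (¾ + w/8) = 19/4 + w/8)
c = 81/4 (c = (19/4 + (⅛)*(-2))² = (19/4 - ¼)² = (9/2)² = 81/4 ≈ 20.250)
(-1 + 3)²*c = (-1 + 3)²*(81/4) = 2²*(81/4) = 4*(81/4) = 81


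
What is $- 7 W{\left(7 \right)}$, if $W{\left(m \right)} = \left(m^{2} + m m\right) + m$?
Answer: $-735$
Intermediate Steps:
$W{\left(m \right)} = m + 2 m^{2}$ ($W{\left(m \right)} = \left(m^{2} + m^{2}\right) + m = 2 m^{2} + m = m + 2 m^{2}$)
$- 7 W{\left(7 \right)} = - 7 \cdot 7 \left(1 + 2 \cdot 7\right) = - 7 \cdot 7 \left(1 + 14\right) = - 7 \cdot 7 \cdot 15 = \left(-7\right) 105 = -735$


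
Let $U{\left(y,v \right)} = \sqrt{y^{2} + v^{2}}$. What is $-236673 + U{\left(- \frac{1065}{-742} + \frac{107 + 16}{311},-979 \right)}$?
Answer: $-236673 + \frac{\sqrt{51038216642531365}}{230762} \approx -2.3569 \cdot 10^{5}$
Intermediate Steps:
$U{\left(y,v \right)} = \sqrt{v^{2} + y^{2}}$
$-236673 + U{\left(- \frac{1065}{-742} + \frac{107 + 16}{311},-979 \right)} = -236673 + \sqrt{\left(-979\right)^{2} + \left(- \frac{1065}{-742} + \frac{107 + 16}{311}\right)^{2}} = -236673 + \sqrt{958441 + \left(\left(-1065\right) \left(- \frac{1}{742}\right) + 123 \cdot \frac{1}{311}\right)^{2}} = -236673 + \sqrt{958441 + \left(\frac{1065}{742} + \frac{123}{311}\right)^{2}} = -236673 + \sqrt{958441 + \left(\frac{422481}{230762}\right)^{2}} = -236673 + \sqrt{958441 + \frac{178490195361}{53251100644}} = -236673 + \sqrt{\frac{51038216642531365}{53251100644}} = -236673 + \frac{\sqrt{51038216642531365}}{230762}$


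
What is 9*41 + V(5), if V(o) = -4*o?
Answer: 349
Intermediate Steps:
9*41 + V(5) = 9*41 - 4*5 = 369 - 20 = 349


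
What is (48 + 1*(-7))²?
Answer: 1681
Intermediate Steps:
(48 + 1*(-7))² = (48 - 7)² = 41² = 1681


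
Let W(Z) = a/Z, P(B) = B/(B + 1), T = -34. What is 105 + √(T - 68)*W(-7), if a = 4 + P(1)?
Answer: 105 - 9*I*√102/14 ≈ 105.0 - 6.4925*I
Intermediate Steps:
P(B) = B/(1 + B)
a = 9/2 (a = 4 + 1/(1 + 1) = 4 + 1/2 = 4 + 1*(½) = 4 + ½ = 9/2 ≈ 4.5000)
W(Z) = 9/(2*Z)
105 + √(T - 68)*W(-7) = 105 + √(-34 - 68)*((9/2)/(-7)) = 105 + √(-102)*((9/2)*(-⅐)) = 105 + (I*√102)*(-9/14) = 105 - 9*I*√102/14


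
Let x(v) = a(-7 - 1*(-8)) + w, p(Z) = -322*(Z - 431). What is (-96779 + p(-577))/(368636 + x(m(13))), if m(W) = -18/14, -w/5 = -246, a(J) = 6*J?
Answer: 227797/369872 ≈ 0.61588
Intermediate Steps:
w = 1230 (w = -5*(-246) = 1230)
m(W) = -9/7 (m(W) = -18*1/14 = -9/7)
p(Z) = 138782 - 322*Z (p(Z) = -322*(-431 + Z) = 138782 - 322*Z)
x(v) = 1236 (x(v) = 6*(-7 - 1*(-8)) + 1230 = 6*(-7 + 8) + 1230 = 6*1 + 1230 = 6 + 1230 = 1236)
(-96779 + p(-577))/(368636 + x(m(13))) = (-96779 + (138782 - 322*(-577)))/(368636 + 1236) = (-96779 + (138782 + 185794))/369872 = (-96779 + 324576)*(1/369872) = 227797*(1/369872) = 227797/369872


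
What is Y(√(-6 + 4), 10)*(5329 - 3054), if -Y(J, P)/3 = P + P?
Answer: -136500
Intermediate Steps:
Y(J, P) = -6*P (Y(J, P) = -3*(P + P) = -6*P)
Y(√(-6 + 4), 10)*(5329 - 3054) = (-6*10)*(5329 - 3054) = -60*2275 = -136500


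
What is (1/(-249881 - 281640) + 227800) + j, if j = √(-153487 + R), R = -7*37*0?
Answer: 121080483799/531521 + I*√153487 ≈ 2.278e+5 + 391.77*I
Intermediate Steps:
R = 0 (R = -259*0 = 0)
j = I*√153487 (j = √(-153487 + 0) = √(-153487) = I*√153487 ≈ 391.77*I)
(1/(-249881 - 281640) + 227800) + j = (1/(-249881 - 281640) + 227800) + I*√153487 = (1/(-531521) + 227800) + I*√153487 = (-1/531521 + 227800) + I*√153487 = 121080483799/531521 + I*√153487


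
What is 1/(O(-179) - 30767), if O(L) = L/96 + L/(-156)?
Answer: -1248/38398111 ≈ -3.2502e-5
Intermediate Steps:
O(L) = 5*L/1248 (O(L) = L*(1/96) + L*(-1/156) = L/96 - L/156 = 5*L/1248)
1/(O(-179) - 30767) = 1/((5/1248)*(-179) - 30767) = 1/(-895/1248 - 30767) = 1/(-38398111/1248) = -1248/38398111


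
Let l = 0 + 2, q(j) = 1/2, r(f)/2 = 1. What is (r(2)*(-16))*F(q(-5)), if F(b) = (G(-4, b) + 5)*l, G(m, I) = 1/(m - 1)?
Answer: -1536/5 ≈ -307.20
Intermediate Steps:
r(f) = 2 (r(f) = 2*1 = 2)
q(j) = ½ (q(j) = 1*(½) = ½)
l = 2
G(m, I) = 1/(-1 + m)
F(b) = 48/5 (F(b) = (1/(-1 - 4) + 5)*2 = (1/(-5) + 5)*2 = (-⅕ + 5)*2 = (24/5)*2 = 48/5)
(r(2)*(-16))*F(q(-5)) = (2*(-16))*(48/5) = -32*48/5 = -1536/5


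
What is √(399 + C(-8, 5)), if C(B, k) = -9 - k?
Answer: √385 ≈ 19.621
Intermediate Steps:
√(399 + C(-8, 5)) = √(399 + (-9 - 1*5)) = √(399 + (-9 - 5)) = √(399 - 14) = √385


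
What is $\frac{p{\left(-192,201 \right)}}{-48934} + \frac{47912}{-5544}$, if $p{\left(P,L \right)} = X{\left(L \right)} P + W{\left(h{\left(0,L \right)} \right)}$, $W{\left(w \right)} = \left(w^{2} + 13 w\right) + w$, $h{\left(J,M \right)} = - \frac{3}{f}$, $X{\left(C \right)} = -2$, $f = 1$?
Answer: $- \frac{293308969}{33911262} \approx -8.6493$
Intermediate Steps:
$h{\left(J,M \right)} = -3$ ($h{\left(J,M \right)} = - \frac{3}{1} = \left(-3\right) 1 = -3$)
$W{\left(w \right)} = w^{2} + 14 w$
$p{\left(P,L \right)} = -33 - 2 P$ ($p{\left(P,L \right)} = - 2 P - 3 \left(14 - 3\right) = - 2 P - 33 = -33 - 2 P$)
$\frac{p{\left(-192,201 \right)}}{-48934} + \frac{47912}{-5544} = \frac{-33 - -384}{-48934} + \frac{47912}{-5544} = \left(-33 + 384\right) \left(- \frac{1}{48934}\right) + 47912 \left(- \frac{1}{5544}\right) = 351 \left(- \frac{1}{48934}\right) - \frac{5989}{693} = - \frac{351}{48934} - \frac{5989}{693} = - \frac{293308969}{33911262}$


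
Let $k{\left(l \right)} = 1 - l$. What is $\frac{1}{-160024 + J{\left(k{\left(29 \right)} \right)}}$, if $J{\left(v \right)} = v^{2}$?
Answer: $- \frac{1}{159240} \approx -6.2798 \cdot 10^{-6}$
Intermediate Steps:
$\frac{1}{-160024 + J{\left(k{\left(29 \right)} \right)}} = \frac{1}{-160024 + \left(1 - 29\right)^{2}} = \frac{1}{-160024 + \left(-28\right)^{2}} = \frac{1}{-160024 + 784} = \frac{1}{-159240} = - \frac{1}{159240}$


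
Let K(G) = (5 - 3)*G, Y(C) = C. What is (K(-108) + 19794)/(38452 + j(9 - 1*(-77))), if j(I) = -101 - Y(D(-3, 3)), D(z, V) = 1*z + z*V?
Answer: 1506/2951 ≈ 0.51034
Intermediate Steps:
D(z, V) = z + V*z
j(I) = -89 (j(I) = -101 - (-3)*(1 + 3) = -101 - (-3)*4 = -101 - 1*(-12) = -101 + 12 = -89)
K(G) = 2*G
(K(-108) + 19794)/(38452 + j(9 - 1*(-77))) = (2*(-108) + 19794)/(38452 - 89) = (-216 + 19794)/38363 = 19578*(1/38363) = 1506/2951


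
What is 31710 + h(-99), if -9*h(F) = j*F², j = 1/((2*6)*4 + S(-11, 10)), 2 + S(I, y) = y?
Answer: 1774671/56 ≈ 31691.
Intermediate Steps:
S(I, y) = -2 + y
j = 1/56 (j = 1/((2*6)*4 + (-2 + 10)) = 1/(12*4 + 8) = 1/(48 + 8) = 1/56 ≈ 0.017857)
h(F) = -F²/504
31710 + h(-99) = 31710 - 1/504*(-99)² = 31710 - 1/504*9801 = 31710 - 1089/56 = 1774671/56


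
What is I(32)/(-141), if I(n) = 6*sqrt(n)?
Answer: -8*sqrt(2)/47 ≈ -0.24072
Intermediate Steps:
I(32)/(-141) = (6*sqrt(32))/(-141) = (6*(4*sqrt(2)))*(-1/141) = (24*sqrt(2))*(-1/141) = -8*sqrt(2)/47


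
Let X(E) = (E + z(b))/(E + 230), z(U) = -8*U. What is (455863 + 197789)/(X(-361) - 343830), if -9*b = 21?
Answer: -256885236/135124163 ≈ -1.9011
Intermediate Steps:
b = -7/3 (b = -⅑*21 = -7/3 ≈ -2.3333)
X(E) = (56/3 + E)/(230 + E) (X(E) = (E - 8*(-7/3))/(E + 230) = (E + 56/3)/(230 + E) = (56/3 + E)/(230 + E))
(455863 + 197789)/(X(-361) - 343830) = (455863 + 197789)/((56/3 - 361)/(230 - 361) - 343830) = 653652/(-1027/3/(-131) - 343830) = 653652/(-1/131*(-1027/3) - 343830) = 653652/(1027/393 - 343830) = 653652/(-135124163/393) = 653652*(-393/135124163) = -256885236/135124163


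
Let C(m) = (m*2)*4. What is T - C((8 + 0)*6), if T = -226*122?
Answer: -27956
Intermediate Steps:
T = -27572
C(m) = 8*m (C(m) = (2*m)*4 = 8*m)
T - C((8 + 0)*6) = -27572 - 8*(8 + 0)*6 = -27572 - 8*8*6 = -27572 - 8*48 = -27572 - 1*384 = -27572 - 384 = -27956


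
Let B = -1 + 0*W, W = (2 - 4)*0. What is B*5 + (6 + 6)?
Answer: 7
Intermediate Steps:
W = 0 (W = -2*0 = 0)
B = -1 (B = -1 + 0*0 = -1 + 0 = -1)
B*5 + (6 + 6) = -1*5 + (6 + 6) = -5 + 12 = 7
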